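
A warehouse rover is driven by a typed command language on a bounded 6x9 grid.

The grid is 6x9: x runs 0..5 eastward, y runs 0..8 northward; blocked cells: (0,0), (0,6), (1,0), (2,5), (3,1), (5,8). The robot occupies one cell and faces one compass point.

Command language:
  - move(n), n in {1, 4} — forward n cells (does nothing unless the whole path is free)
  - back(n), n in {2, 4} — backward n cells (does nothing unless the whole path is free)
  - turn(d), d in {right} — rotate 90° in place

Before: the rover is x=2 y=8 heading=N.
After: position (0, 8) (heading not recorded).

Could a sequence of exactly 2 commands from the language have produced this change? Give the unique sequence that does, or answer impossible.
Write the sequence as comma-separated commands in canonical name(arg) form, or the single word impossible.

turn(right), back(2)

key: running back(2) before turn(right) would end elsewhere — order is forced
t0: x=2 y=8 heading=N
step 1 (turn(right)): x=2 y=8 heading=E
step 2 (back(2)): x=0 y=8 heading=E
all 25 alternatives checked — unique.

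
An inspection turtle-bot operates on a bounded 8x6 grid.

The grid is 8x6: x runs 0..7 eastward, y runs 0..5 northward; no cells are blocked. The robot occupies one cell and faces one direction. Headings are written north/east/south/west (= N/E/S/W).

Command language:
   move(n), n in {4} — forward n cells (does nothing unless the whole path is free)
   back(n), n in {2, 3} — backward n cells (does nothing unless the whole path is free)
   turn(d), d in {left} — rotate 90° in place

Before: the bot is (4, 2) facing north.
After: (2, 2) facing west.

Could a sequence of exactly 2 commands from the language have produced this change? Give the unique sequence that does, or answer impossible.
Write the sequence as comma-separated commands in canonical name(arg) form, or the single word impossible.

every 2-command combo misses the target.

impossible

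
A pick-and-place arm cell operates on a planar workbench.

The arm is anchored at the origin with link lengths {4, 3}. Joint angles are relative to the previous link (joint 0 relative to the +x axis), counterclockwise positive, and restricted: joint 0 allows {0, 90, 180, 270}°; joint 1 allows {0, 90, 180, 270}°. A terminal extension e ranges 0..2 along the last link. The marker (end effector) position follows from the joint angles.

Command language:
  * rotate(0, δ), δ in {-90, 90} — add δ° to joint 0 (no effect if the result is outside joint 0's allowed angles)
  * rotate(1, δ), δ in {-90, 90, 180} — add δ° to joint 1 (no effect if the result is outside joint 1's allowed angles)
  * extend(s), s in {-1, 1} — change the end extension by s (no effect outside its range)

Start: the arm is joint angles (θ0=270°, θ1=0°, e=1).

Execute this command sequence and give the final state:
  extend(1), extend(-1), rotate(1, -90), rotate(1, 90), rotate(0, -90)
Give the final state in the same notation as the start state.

from: joint angles (θ0=270°, θ1=0°, e=1)
step 1 (extend(1)): joint angles (θ0=270°, θ1=0°, e=2)
step 2 (extend(-1)): joint angles (θ0=270°, θ1=0°, e=1)
step 3 (rotate(1, -90)): joint angles (θ0=270°, θ1=270°, e=1)
step 4 (rotate(1, 90)): joint angles (θ0=270°, θ1=0°, e=1)
step 5 (rotate(0, -90)): joint angles (θ0=180°, θ1=0°, e=1)

joint angles (θ0=180°, θ1=0°, e=1)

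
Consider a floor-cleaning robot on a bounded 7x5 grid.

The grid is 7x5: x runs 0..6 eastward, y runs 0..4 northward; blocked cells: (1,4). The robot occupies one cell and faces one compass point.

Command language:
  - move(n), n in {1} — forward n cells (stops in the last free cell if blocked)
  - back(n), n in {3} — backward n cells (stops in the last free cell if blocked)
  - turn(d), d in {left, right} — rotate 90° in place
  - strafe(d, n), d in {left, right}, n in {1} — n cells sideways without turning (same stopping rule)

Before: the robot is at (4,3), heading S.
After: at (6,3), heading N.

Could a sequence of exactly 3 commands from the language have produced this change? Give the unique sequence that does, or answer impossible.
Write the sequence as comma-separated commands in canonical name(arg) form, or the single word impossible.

key: back(3) runs into the grid edge before its full distance
start: at (4,3), heading S
[1] after turn(right): at (4,3), heading W
[2] after back(3): at (6,3), heading W
[3] after turn(right): at (6,3), heading N
no other 3-command option fits: unique.

turn(right), back(3), turn(right)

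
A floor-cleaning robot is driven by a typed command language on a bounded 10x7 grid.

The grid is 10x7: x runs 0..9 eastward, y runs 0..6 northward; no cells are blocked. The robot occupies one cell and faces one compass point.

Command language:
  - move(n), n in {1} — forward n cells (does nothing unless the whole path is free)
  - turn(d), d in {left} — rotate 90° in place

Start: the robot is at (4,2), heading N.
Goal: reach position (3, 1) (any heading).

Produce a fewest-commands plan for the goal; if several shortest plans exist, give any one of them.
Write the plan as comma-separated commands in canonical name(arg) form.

turn(left), move(1), turn(left), move(1)

start: at (4,2), heading N
1. turn(left) → at (4,2), heading W
2. move(1) → at (3,2), heading W
3. turn(left) → at (3,2), heading S
4. move(1) → at (3,1), heading S
nothing shorter than 4 reaches the goal.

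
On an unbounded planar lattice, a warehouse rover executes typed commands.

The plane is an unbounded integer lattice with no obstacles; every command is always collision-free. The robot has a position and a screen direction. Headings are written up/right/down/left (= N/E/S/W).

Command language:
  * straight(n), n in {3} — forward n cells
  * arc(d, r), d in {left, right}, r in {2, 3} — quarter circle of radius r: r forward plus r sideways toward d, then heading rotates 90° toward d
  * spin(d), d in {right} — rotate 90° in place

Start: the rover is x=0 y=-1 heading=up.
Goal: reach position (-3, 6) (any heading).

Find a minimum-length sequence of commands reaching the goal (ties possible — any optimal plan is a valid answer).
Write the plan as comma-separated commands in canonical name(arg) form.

arc(left, 3), arc(right, 2), arc(right, 2)

start: x=0 y=-1 heading=up
t=1 arc(left, 3) ⇒ x=-3 y=2 heading=left
t=2 arc(right, 2) ⇒ x=-5 y=4 heading=up
t=3 arc(right, 2) ⇒ x=-3 y=6 heading=right
shorter routes all fall short; 3 is best.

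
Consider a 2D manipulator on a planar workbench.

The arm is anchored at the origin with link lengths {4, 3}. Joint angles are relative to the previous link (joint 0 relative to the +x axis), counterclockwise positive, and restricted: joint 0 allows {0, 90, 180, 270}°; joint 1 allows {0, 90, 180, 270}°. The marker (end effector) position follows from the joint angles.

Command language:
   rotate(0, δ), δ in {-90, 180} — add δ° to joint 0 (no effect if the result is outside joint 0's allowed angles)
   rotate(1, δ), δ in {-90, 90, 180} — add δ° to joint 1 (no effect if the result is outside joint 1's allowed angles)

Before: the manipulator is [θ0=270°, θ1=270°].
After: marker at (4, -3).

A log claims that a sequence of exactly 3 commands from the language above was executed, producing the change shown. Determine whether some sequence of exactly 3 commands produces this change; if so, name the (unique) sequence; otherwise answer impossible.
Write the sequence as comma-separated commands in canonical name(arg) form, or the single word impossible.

rotate(0, -90), rotate(0, -90), rotate(0, -90)

from: [θ0=270°, θ1=270°]
t=1 rotate(0, -90) ⇒ [θ0=180°, θ1=270°]
t=2 rotate(0, -90) ⇒ [θ0=90°, θ1=270°]
t=3 rotate(0, -90) ⇒ [θ0=0°, θ1=270°]
uniquely the one of 125 3-step routes that fits.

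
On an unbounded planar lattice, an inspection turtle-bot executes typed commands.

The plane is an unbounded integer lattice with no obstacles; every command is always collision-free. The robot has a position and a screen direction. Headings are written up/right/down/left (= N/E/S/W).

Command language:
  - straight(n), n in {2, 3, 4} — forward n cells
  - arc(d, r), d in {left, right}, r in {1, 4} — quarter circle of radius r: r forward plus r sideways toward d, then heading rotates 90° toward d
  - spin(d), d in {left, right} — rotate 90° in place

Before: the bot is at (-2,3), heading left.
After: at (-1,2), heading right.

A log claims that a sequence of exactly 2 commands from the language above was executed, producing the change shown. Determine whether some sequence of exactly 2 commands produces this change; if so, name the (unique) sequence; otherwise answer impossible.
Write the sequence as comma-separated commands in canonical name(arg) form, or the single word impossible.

spin(left), arc(left, 1)

key: order matters: swapping spin(left) and arc(left, 1) lands elsewhere
begin: at (-2,3), heading left
[1] after spin(left): at (-2,3), heading down
[2] after arc(left, 1): at (-1,2), heading right
no rival 2-sequence matches.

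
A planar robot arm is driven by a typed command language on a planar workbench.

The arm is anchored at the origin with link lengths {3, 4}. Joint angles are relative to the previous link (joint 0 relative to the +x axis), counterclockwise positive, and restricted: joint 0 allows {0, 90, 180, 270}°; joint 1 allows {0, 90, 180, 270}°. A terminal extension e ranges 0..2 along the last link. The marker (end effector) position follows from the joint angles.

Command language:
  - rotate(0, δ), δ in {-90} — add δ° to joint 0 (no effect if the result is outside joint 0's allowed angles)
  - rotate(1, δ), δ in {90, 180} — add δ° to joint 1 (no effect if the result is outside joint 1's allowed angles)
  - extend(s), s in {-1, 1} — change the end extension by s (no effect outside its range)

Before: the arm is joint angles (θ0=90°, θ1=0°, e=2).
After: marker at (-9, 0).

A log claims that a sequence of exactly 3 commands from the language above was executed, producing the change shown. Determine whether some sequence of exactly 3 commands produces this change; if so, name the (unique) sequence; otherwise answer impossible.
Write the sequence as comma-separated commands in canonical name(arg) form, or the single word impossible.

rotate(0, -90), rotate(0, -90), rotate(0, -90)

initial: joint angles (θ0=90°, θ1=0°, e=2)
[1] after rotate(0, -90): joint angles (θ0=0°, θ1=0°, e=2)
[2] after rotate(0, -90): joint angles (θ0=270°, θ1=0°, e=2)
[3] after rotate(0, -90): joint angles (θ0=180°, θ1=0°, e=2)
no rival 3-sequence matches.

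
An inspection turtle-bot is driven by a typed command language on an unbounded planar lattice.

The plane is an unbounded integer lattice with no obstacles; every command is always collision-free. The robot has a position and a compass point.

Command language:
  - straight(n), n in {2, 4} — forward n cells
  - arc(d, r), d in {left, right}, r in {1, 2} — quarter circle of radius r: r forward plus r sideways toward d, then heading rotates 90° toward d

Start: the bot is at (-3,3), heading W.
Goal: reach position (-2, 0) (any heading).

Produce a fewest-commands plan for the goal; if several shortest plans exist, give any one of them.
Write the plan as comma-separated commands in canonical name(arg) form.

arc(left, 1), arc(left, 2)

initial: at (-3,3), heading W
1. arc(left, 1) → at (-4,2), heading S
2. arc(left, 2) → at (-2,0), heading E
no 1-step plan works, so 2 is optimal.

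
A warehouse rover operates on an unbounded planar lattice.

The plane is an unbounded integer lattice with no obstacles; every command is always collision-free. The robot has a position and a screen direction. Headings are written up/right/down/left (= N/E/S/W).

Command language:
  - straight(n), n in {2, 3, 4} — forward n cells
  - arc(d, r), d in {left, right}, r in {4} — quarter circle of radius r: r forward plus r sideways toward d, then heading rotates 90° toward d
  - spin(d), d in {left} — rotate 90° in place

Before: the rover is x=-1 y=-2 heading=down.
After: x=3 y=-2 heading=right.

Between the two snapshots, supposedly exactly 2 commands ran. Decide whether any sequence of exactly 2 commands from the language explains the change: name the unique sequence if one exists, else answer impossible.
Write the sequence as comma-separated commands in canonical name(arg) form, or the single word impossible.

key: running straight(4) before spin(left) would end elsewhere — order is forced
begin: x=-1 y=-2 heading=down
1. spin(left) → x=-1 y=-2 heading=right
2. straight(4) → x=3 y=-2 heading=right
no other 2-command option fits: unique.

spin(left), straight(4)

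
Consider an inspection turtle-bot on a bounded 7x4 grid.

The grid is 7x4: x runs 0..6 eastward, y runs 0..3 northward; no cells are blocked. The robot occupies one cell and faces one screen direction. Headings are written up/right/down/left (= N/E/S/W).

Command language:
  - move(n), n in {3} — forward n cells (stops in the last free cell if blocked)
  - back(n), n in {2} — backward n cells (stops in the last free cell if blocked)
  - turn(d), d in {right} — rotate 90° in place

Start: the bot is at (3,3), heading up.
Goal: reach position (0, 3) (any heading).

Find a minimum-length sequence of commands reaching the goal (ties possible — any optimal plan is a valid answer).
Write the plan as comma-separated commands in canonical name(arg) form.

turn(right), back(2), back(2)

start: at (3,3), heading up
1. turn(right) → at (3,3), heading right
2. back(2) → at (1,3), heading right
3. back(2) → at (0,3), heading right
nothing shorter than 3 reaches the goal.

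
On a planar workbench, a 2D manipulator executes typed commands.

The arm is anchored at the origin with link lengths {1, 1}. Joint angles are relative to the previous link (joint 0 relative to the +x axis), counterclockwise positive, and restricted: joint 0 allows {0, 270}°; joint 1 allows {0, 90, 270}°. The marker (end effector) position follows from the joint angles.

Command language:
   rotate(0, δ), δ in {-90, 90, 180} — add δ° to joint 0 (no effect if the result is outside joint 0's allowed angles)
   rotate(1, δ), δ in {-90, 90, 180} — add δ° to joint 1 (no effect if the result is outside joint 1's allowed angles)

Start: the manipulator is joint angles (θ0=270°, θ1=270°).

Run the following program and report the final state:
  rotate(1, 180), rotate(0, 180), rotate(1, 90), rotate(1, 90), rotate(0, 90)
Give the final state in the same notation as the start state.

start: joint angles (θ0=270°, θ1=270°)
1. rotate(1, 180) → joint angles (θ0=270°, θ1=90°)
2. rotate(0, 180) → joint angles (θ0=270°, θ1=90°)
3. rotate(1, 90) → joint angles (θ0=270°, θ1=90°)
4. rotate(1, 90) → joint angles (θ0=270°, θ1=90°)
5. rotate(0, 90) → joint angles (θ0=0°, θ1=90°)

joint angles (θ0=0°, θ1=90°)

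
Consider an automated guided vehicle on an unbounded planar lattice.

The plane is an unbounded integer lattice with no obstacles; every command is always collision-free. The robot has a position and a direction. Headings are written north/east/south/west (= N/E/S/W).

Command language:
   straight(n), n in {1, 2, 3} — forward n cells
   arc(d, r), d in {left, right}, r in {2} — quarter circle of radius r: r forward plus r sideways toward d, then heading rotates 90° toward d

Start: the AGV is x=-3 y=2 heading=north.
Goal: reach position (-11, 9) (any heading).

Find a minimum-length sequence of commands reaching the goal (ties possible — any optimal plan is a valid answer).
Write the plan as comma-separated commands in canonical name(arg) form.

straight(3), arc(left, 2), arc(right, 2), arc(left, 2), arc(left, 2)

start: x=-3 y=2 heading=north
t=1 straight(3) ⇒ x=-3 y=5 heading=north
t=2 arc(left, 2) ⇒ x=-5 y=7 heading=west
t=3 arc(right, 2) ⇒ x=-7 y=9 heading=north
t=4 arc(left, 2) ⇒ x=-9 y=11 heading=west
t=5 arc(left, 2) ⇒ x=-11 y=9 heading=south
nothing shorter than 5 reaches the goal.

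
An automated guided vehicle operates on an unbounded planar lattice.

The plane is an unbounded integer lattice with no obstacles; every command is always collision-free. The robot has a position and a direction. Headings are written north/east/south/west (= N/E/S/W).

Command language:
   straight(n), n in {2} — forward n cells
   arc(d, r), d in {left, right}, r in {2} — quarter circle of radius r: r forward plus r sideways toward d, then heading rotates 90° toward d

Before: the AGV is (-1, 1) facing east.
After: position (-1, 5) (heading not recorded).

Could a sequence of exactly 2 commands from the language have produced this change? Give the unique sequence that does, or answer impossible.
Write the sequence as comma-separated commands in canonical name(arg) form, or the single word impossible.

arc(left, 2), arc(left, 2)

begin: (-1, 1) facing east
t=1 arc(left, 2) ⇒ (1, 3) facing north
t=2 arc(left, 2) ⇒ (-1, 5) facing west
no other 2-command option fits: unique.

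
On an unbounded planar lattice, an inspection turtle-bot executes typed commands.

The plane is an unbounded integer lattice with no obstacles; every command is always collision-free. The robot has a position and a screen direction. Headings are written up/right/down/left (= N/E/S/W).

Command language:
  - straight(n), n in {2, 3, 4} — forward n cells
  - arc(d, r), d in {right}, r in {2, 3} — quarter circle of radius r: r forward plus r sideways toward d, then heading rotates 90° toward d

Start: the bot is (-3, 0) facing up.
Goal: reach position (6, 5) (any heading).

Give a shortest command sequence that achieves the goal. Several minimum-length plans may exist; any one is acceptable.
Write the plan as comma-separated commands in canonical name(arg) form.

straight(4), arc(right, 3), straight(4), arc(right, 2)

initial: (-3, 0) facing up
t=1 straight(4) ⇒ (-3, 4) facing up
t=2 arc(right, 3) ⇒ (0, 7) facing right
t=3 straight(4) ⇒ (4, 7) facing right
t=4 arc(right, 2) ⇒ (6, 5) facing down
no 3-step plan works, so 4 is optimal.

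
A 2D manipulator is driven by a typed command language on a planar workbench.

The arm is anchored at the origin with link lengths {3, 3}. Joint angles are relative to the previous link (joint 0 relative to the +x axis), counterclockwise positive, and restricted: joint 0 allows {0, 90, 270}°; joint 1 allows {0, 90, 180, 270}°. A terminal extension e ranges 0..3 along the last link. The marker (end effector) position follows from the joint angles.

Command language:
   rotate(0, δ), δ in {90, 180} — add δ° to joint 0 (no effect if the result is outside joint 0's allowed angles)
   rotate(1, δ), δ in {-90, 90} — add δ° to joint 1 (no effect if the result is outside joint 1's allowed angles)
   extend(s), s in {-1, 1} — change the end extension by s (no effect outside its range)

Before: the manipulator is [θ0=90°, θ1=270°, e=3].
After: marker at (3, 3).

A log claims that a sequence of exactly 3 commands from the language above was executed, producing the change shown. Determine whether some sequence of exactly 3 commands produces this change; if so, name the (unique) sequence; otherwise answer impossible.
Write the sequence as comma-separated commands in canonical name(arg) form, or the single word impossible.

from: [θ0=90°, θ1=270°, e=3]
step 1 (extend(-1)): [θ0=90°, θ1=270°, e=2]
step 2 (extend(-1)): [θ0=90°, θ1=270°, e=1]
step 3 (extend(-1)): [θ0=90°, θ1=270°, e=0]
uniquely the one of 216 3-step routes that fits.

extend(-1), extend(-1), extend(-1)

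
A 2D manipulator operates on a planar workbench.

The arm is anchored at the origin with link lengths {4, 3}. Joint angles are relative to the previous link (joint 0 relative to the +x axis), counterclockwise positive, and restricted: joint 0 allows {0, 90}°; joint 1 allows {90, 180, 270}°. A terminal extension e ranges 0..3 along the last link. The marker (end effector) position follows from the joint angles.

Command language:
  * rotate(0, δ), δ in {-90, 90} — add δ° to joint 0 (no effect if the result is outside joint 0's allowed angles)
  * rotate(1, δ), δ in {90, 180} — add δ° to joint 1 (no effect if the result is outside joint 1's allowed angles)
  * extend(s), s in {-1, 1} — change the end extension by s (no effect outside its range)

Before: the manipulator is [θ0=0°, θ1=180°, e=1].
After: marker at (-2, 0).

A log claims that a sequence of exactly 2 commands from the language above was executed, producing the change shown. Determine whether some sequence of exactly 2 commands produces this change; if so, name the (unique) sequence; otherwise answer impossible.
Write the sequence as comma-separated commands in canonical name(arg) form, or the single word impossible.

begin: [θ0=0°, θ1=180°, e=1]
1. extend(1) → [θ0=0°, θ1=180°, e=2]
2. extend(1) → [θ0=0°, θ1=180°, e=3]
uniquely the one of 36 2-step routes that fits.

extend(1), extend(1)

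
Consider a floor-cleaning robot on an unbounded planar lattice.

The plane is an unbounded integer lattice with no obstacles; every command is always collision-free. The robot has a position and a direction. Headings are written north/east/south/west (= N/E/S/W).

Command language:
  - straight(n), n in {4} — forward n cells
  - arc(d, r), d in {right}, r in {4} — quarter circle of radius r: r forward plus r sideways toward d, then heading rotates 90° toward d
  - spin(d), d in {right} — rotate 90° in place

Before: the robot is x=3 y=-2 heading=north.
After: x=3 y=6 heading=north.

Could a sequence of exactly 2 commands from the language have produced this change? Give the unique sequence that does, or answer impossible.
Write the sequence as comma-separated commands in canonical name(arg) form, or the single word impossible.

key: still facing N at the end — nothing in the sequence rotates
initial: x=3 y=-2 heading=north
step 1 (straight(4)): x=3 y=2 heading=north
step 2 (straight(4)): x=3 y=6 heading=north
all 9 alternatives checked — unique.

straight(4), straight(4)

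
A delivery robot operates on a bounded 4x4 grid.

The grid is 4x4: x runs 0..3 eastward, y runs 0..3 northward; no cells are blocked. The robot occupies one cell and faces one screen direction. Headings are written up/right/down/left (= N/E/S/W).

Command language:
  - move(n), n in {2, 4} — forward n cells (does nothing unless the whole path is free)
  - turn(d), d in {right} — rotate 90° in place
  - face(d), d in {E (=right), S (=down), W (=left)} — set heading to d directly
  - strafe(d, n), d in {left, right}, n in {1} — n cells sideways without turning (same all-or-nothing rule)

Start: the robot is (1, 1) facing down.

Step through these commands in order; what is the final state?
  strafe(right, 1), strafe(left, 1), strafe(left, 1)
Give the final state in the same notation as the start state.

initial: (1, 1) facing down
step 1 (strafe(right, 1)): (0, 1) facing down
step 2 (strafe(left, 1)): (1, 1) facing down
step 3 (strafe(left, 1)): (2, 1) facing down

(2, 1) facing down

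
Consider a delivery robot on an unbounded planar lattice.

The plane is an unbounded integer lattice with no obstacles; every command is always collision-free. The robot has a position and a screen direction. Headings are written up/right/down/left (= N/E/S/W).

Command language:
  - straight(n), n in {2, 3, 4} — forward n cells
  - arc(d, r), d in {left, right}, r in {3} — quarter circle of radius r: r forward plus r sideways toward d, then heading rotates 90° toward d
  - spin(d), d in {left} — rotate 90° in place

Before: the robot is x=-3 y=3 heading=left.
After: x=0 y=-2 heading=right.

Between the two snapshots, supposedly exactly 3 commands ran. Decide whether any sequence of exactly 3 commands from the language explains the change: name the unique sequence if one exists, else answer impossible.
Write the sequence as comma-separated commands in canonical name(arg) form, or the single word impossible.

spin(left), straight(2), arc(left, 3)

key: order matters: swapping spin(left) and arc(left, 3) lands elsewhere
from: x=-3 y=3 heading=left
step 1 (spin(left)): x=-3 y=3 heading=down
step 2 (straight(2)): x=-3 y=1 heading=down
step 3 (arc(left, 3)): x=0 y=-2 heading=right
all 216 alternatives checked — unique.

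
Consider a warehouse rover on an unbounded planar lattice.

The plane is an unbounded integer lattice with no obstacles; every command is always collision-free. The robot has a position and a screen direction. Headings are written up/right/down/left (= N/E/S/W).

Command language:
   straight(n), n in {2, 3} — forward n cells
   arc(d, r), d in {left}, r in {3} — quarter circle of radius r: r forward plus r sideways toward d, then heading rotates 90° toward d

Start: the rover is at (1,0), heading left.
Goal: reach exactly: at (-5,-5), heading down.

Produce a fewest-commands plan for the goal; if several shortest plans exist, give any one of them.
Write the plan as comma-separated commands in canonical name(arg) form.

straight(3), arc(left, 3), straight(2)

from: at (1,0), heading left
step 1 (straight(3)): at (-2,0), heading left
step 2 (arc(left, 3)): at (-5,-3), heading down
step 3 (straight(2)): at (-5,-5), heading down
no 2-step plan works, so 3 is optimal.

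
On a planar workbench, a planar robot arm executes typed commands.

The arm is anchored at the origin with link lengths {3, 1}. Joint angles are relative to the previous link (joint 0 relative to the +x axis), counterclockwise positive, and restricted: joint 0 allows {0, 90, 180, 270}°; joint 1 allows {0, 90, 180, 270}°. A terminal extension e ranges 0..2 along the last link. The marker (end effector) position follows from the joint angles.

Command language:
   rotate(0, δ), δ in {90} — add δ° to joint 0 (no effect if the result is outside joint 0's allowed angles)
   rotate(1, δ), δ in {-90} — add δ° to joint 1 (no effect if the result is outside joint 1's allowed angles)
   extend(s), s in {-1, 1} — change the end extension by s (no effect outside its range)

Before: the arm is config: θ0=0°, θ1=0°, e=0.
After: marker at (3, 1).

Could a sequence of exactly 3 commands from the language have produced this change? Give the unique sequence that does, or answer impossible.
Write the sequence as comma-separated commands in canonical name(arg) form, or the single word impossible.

start: config: θ0=0°, θ1=0°, e=0
[1] after rotate(1, -90): config: θ0=0°, θ1=270°, e=0
[2] after rotate(1, -90): config: θ0=0°, θ1=180°, e=0
[3] after rotate(1, -90): config: θ0=0°, θ1=90°, e=0
all 64 alternatives checked — unique.

rotate(1, -90), rotate(1, -90), rotate(1, -90)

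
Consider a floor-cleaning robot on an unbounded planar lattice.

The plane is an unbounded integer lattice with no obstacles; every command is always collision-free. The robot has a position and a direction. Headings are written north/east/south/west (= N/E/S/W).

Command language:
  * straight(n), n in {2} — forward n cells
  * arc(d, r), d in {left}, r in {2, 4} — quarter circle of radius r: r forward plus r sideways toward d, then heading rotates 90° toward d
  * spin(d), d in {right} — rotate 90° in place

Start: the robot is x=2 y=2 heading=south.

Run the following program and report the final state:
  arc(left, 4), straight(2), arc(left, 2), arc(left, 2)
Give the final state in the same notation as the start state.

initial: x=2 y=2 heading=south
t=1 arc(left, 4) ⇒ x=6 y=-2 heading=east
t=2 straight(2) ⇒ x=8 y=-2 heading=east
t=3 arc(left, 2) ⇒ x=10 y=0 heading=north
t=4 arc(left, 2) ⇒ x=8 y=2 heading=west

x=8 y=2 heading=west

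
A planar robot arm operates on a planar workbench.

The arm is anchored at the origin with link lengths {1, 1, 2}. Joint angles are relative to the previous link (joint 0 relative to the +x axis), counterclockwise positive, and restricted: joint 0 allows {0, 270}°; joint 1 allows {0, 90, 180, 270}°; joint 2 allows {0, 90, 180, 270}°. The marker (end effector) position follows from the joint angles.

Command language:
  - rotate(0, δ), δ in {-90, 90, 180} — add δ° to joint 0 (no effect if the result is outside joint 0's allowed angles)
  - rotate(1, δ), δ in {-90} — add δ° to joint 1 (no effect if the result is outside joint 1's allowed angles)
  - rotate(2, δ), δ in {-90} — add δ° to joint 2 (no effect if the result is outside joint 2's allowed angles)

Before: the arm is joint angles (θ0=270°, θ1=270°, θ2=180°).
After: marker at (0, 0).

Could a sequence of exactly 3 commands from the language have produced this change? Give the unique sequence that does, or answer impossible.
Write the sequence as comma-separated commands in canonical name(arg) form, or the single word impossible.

rotate(1, -90), rotate(1, -90), rotate(1, -90)

t0: joint angles (θ0=270°, θ1=270°, θ2=180°)
1. rotate(1, -90) → joint angles (θ0=270°, θ1=180°, θ2=180°)
2. rotate(1, -90) → joint angles (θ0=270°, θ1=90°, θ2=180°)
3. rotate(1, -90) → joint angles (θ0=270°, θ1=0°, θ2=180°)
uniquely the one of 125 3-step routes that fits.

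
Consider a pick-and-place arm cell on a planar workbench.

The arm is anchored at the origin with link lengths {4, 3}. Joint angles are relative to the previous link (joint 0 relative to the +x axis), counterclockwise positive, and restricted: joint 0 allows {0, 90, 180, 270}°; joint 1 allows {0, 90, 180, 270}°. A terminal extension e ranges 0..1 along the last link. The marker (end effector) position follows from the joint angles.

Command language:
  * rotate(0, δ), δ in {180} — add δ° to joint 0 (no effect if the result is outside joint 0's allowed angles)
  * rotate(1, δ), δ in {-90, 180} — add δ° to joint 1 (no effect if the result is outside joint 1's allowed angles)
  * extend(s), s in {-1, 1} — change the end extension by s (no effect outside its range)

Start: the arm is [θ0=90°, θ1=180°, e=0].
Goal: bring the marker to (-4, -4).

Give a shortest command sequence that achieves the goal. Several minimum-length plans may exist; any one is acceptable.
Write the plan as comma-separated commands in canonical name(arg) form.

begin: [θ0=90°, θ1=180°, e=0]
t=1 rotate(1, 180) ⇒ [θ0=90°, θ1=0°, e=0]
t=2 extend(1) ⇒ [θ0=90°, θ1=0°, e=1]
t=3 rotate(1, -90) ⇒ [θ0=90°, θ1=270°, e=1]
t=4 rotate(0, 180) ⇒ [θ0=270°, θ1=270°, e=1]
minimal: 4 command(s), checked below 4.

rotate(1, 180), extend(1), rotate(1, -90), rotate(0, 180)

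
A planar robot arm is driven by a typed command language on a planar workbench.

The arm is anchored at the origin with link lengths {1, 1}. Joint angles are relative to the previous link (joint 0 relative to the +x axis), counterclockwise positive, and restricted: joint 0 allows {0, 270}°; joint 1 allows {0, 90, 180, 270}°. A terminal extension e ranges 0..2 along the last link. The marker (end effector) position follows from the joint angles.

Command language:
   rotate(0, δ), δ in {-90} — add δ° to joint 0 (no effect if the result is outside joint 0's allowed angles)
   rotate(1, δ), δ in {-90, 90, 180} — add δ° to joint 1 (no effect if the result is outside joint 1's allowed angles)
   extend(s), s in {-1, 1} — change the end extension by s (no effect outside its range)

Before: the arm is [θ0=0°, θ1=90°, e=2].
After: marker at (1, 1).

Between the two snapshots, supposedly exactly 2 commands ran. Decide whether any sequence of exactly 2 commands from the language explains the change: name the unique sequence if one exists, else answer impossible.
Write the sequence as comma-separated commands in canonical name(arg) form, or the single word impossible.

from: [θ0=0°, θ1=90°, e=2]
1. extend(-1) → [θ0=0°, θ1=90°, e=1]
2. extend(-1) → [θ0=0°, θ1=90°, e=0]
all 36 alternatives checked — unique.

extend(-1), extend(-1)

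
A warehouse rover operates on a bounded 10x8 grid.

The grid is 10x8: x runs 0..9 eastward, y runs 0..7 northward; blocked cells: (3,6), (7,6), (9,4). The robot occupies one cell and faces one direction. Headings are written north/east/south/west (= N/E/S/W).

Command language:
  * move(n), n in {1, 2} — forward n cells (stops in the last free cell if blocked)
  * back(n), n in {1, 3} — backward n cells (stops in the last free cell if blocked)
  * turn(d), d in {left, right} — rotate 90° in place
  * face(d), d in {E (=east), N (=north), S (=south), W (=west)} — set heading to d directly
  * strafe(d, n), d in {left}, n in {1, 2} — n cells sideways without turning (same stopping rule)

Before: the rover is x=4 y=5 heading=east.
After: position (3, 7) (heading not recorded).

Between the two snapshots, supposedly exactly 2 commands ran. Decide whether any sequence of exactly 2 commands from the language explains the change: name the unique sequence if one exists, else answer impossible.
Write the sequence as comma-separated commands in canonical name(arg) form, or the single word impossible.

key: running back(1) before strafe(left, 2) would end elsewhere — order is forced
from: x=4 y=5 heading=east
1. strafe(left, 2) → x=4 y=7 heading=east
2. back(1) → x=3 y=7 heading=east
no other 2-command option fits: unique.

strafe(left, 2), back(1)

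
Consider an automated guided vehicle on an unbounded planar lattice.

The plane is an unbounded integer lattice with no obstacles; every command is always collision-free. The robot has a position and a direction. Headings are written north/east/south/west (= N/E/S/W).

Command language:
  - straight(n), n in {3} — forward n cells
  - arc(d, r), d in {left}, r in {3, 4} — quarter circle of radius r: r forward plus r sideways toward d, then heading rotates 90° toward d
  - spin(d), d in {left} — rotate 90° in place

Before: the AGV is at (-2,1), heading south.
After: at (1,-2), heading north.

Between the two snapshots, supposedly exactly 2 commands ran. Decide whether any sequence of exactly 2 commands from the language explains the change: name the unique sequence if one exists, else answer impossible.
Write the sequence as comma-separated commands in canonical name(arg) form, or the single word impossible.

key: order matters: swapping arc(left, 3) and spin(left) lands elsewhere
initial: at (-2,1), heading south
step 1 (arc(left, 3)): at (1,-2), heading east
step 2 (spin(left)): at (1,-2), heading north
no rival 2-sequence matches.

arc(left, 3), spin(left)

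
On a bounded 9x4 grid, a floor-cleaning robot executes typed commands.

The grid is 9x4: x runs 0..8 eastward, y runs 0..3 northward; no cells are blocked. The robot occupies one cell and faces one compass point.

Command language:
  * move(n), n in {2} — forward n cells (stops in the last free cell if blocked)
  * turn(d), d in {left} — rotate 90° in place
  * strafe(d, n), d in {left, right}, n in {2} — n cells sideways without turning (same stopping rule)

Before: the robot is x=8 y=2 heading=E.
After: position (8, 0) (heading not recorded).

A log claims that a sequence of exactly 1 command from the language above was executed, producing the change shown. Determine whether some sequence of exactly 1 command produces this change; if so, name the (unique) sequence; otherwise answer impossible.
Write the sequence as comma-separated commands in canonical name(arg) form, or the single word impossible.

strafe(right, 2)

from: x=8 y=2 heading=E
1. strafe(right, 2) → x=8 y=0 heading=E
no rival 1-sequence matches.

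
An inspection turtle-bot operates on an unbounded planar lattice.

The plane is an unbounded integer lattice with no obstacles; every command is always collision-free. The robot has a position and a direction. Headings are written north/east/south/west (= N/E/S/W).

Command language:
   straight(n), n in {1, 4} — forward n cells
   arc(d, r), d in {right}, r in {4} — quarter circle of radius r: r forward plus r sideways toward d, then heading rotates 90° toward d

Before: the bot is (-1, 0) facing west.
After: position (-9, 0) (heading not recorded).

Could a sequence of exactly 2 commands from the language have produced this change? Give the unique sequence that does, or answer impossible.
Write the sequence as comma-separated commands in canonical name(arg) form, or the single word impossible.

begin: (-1, 0) facing west
t=1 straight(4) ⇒ (-5, 0) facing west
t=2 straight(4) ⇒ (-9, 0) facing west
no other 2-command option fits: unique.

straight(4), straight(4)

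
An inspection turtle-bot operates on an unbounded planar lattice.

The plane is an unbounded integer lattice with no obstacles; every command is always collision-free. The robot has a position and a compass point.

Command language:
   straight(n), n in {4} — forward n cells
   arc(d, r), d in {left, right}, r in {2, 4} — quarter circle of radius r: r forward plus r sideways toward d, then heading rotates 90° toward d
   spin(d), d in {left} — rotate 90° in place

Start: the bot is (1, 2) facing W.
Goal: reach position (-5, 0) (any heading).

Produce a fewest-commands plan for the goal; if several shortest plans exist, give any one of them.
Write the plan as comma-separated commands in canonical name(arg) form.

begin: (1, 2) facing W
[1] after straight(4): (-3, 2) facing W
[2] after arc(left, 2): (-5, 0) facing S
minimal: 2 command(s), checked below 2.

straight(4), arc(left, 2)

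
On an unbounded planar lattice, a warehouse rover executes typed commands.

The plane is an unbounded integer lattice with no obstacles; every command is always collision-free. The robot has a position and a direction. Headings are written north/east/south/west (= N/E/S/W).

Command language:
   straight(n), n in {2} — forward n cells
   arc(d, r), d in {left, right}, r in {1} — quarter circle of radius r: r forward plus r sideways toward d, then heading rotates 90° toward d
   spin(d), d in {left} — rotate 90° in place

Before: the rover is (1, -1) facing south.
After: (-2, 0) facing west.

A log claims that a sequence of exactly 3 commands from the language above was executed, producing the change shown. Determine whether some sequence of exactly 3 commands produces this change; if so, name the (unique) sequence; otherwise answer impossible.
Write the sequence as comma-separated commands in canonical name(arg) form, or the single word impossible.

key: order matters: swapping arc(right, 1) and arc(left, 1) lands elsewhere
initial: (1, -1) facing south
t=1 arc(right, 1) ⇒ (0, -2) facing west
t=2 arc(right, 1) ⇒ (-1, -1) facing north
t=3 arc(left, 1) ⇒ (-2, 0) facing west
all 64 alternatives checked — unique.

arc(right, 1), arc(right, 1), arc(left, 1)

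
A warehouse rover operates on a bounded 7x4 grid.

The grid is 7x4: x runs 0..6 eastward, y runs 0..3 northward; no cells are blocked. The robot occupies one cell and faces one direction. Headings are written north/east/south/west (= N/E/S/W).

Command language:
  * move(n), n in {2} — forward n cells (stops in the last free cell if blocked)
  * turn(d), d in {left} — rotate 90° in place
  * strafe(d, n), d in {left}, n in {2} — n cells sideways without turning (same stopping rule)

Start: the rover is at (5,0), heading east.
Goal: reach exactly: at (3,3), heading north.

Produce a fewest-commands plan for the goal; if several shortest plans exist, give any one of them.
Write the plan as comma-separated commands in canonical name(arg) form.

strafe(left, 2), strafe(left, 2), turn(left), strafe(left, 2)

begin: at (5,0), heading east
t=1 strafe(left, 2) ⇒ at (5,2), heading east
t=2 strafe(left, 2) ⇒ at (5,3), heading east
t=3 turn(left) ⇒ at (5,3), heading north
t=4 strafe(left, 2) ⇒ at (3,3), heading north
minimal: 4 command(s), checked below 4.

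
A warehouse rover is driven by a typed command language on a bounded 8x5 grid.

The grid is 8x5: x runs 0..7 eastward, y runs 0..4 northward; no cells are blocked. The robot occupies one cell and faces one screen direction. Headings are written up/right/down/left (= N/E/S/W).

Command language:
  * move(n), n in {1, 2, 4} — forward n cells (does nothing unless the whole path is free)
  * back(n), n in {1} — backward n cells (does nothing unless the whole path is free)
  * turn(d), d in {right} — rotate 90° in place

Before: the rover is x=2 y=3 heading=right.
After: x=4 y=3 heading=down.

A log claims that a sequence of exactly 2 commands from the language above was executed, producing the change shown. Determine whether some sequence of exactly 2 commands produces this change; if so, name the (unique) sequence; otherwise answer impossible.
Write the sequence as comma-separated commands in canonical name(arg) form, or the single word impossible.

key: cell and facing (now S) both changed — the 2 commands mix motion and turning
t0: x=2 y=3 heading=right
t=1 move(2) ⇒ x=4 y=3 heading=right
t=2 turn(right) ⇒ x=4 y=3 heading=down
all 25 alternatives checked — unique.

move(2), turn(right)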